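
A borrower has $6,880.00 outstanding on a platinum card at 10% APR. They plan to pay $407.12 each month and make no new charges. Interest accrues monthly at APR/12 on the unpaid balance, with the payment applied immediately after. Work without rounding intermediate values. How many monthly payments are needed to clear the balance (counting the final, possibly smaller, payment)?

Monthly rate r = 10%/12 = 0.833333% = 0.00833333.
Recurrence: B ← B·(1+r) − $407.12.
Month 1: interest $57.33; balance after payment $6,530.21.
Month 2: interest $54.42; balance after payment $6,177.51.
Closed form: n = −ln(1 − rB₀/P)/ln(1+r) = −ln(0.85917)/ln(1.00833) ≈ 18.290, so the balance reaches zero during payment 19.

19 payments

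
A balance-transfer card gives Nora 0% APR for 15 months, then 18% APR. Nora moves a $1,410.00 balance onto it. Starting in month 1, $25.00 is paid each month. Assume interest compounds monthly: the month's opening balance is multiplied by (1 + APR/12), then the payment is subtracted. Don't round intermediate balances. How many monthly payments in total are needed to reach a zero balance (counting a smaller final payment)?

Promo months 1–15 at r₀ = 0%/12 = 0; months 16+ at r₁ = 18%/12 = 0.015.
After month 15 (no interest yet): B = $1,410.00 − 15·$25.00 = $1,035.00.
Then at r₁ with $25.00/mo: n₂ = −ln(1 − r₁·B/P)/ln(1+r₁) ≈ 65.17 → 66 more payments.

81 payments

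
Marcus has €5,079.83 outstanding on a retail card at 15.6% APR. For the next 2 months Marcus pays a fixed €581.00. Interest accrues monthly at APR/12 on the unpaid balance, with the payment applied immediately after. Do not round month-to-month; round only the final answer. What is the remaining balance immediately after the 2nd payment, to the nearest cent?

€4,043.21

Monthly rate r = 15.6%/12 = 1.3% = 0.013.
Each month: B ← B·(1+r) − €581.00.
Month 1: interest €66.04; balance after payment €4,564.87.
Month 2: interest €59.34; balance after payment €4,043.21.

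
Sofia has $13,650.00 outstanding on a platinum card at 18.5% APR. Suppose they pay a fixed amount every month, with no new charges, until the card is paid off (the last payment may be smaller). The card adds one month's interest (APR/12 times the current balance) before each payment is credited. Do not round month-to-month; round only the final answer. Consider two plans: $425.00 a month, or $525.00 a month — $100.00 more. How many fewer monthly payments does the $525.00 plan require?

11 fewer payments

Monthly rate r = 18.5%/12 = 1.54167% = 0.0154167.
At $425.00/mo: n = ⌈−ln(1 − rB₀/P)/ln(1+r)⌉ = 45 payments (last $287.69); total interest = total paid − $13,650.00 = $5,337.69.
At $525.00/mo: 34 payments (last $253.13); total interest $3,928.13.
Payments saved = 45 − 34 = 11.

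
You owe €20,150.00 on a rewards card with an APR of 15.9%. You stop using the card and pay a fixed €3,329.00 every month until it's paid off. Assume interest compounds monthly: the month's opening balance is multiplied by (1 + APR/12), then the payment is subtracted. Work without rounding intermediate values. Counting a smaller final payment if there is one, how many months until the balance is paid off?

Monthly rate r = 15.9%/12 = 1.325% = 0.01325.
Recurrence: B ← B·(1+r) − €3,329.00.
Month 1: interest €266.99; balance after payment €17,087.99.
Month 2: interest €226.42; balance after payment €13,985.40.
Closed form: n = −ln(1 − rB₀/P)/ln(1+r) = −ln(0.9198)/ln(1.01325) ≈ 6.351, so the balance reaches zero during payment 7.

7 payments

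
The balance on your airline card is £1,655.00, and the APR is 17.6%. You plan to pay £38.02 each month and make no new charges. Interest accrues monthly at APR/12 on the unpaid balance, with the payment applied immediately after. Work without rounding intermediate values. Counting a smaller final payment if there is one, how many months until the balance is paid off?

Monthly rate r = 17.6%/12 = 1.46667% = 0.0146667.
Recurrence: B ← B·(1+r) − £38.02.
Month 1: interest £24.27; balance after payment £1,641.25.
Month 2: interest £24.07; balance after payment £1,627.31.
Closed form: n = −ln(1 − rB₀/P)/ln(1+r) = −ln(0.36156)/ln(1.01467) ≈ 69.870, so the balance reaches zero during payment 70.

70 payments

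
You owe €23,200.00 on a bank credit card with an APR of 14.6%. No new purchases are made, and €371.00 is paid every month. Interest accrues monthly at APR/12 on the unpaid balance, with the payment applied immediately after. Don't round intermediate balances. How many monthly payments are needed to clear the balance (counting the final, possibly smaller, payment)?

Monthly rate r = 14.6%/12 = 1.21667% = 0.0121667.
Recurrence: B ← B·(1+r) − €371.00.
Month 1: interest €282.27; balance after payment €23,111.27.
Month 2: interest €281.19; balance after payment €23,021.45.
Closed form: n = −ln(1 − rB₀/P)/ln(1+r) = −ln(0.23917)/ln(1.01217) ≈ 118.295, so the balance reaches zero during payment 119.

119 payments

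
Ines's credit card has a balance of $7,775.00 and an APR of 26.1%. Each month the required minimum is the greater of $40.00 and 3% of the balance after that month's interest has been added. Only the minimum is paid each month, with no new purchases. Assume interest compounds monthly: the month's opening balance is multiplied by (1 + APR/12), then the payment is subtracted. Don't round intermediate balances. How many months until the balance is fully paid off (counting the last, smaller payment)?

Monthly rate r = 26.1%/12 = 2.175% = 0.02175.
While 3% of the post-interest balance exceeds $40.00, each month B ← (B·(1+r))·(1 − 0.03), i.e. B shrinks by the factor (1+r)·0.97 = 0.9911.
This holds for months 1–200. Entering month 201 the balance is $1,300.10; 3% of the post-interest balance is now below $40.00, so the flat $40.00 minimum applies from here.
From month 201 a fixed $40.00 at rate r clears $1,300.10 in 58 more payments. Total: 200 + 58 = 258 months.

258 months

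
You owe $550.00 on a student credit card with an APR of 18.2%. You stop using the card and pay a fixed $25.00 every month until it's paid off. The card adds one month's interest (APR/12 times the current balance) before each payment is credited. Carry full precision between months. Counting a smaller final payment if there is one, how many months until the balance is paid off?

27 months

Monthly rate r = 18.2%/12 = 1.51667% = 0.0151667.
Recurrence: B ← B·(1+r) − $25.00.
Month 1: interest $8.34; balance after payment $533.34.
Month 2: interest $8.09; balance after payment $516.43.
Closed form: n = −ln(1 − rB₀/P)/ln(1+r) = −ln(0.66633)/ln(1.01517) ≈ 26.969, so the balance reaches zero during payment 27.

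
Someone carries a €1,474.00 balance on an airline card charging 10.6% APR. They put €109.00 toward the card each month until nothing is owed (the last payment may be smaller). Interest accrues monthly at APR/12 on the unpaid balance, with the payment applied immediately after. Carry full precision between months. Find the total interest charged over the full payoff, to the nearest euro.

€103

Monthly rate r = 10.6%/12 = 0.883333% = 0.00883333.
Payoff takes n = ⌈−ln(1 − rB₀/P)/ln(1+r)⌉ = ⌈14.465⌉ = 15 payments; the last is €50.78.
Total paid = 14·€109.00 + €50.78 = €1,576.78.
Total interest = total paid − principal = €1,576.78 − €1,474.00 = €102.78.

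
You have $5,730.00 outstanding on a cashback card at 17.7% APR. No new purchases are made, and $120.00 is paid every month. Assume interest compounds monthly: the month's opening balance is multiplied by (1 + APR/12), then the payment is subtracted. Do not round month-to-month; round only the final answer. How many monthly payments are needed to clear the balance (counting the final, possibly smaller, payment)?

Monthly rate r = 17.7%/12 = 1.475% = 0.01475.
Recurrence: B ← B·(1+r) − $120.00.
Month 1: interest $84.52; balance after payment $5,694.52.
Month 2: interest $83.99; balance after payment $5,658.51.
Closed form: n = −ln(1 − rB₀/P)/ln(1+r) = −ln(0.29569)/ln(1.01475) ≈ 83.215, so the balance reaches zero during payment 84.

84 payments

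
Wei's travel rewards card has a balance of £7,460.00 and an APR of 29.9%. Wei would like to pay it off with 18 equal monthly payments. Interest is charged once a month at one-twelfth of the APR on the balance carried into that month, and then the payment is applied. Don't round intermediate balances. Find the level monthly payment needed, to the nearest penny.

Monthly rate r = 29.9%/12 = 2.49167% = 0.0249167.
Level-payment amortization: P = B₀·r / (1 − (1+r)^(−n)) = 7460.00·0.0249167 / (1 − 1.02492^(−18)).
Denominator 1 − (1+r)^(−18) = 0.357895074.
P = 185.878 / 0.357895074 ≈ 519.37.

£519.37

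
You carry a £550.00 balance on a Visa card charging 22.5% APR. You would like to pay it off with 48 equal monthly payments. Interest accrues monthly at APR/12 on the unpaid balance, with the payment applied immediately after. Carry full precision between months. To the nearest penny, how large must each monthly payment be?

£17.48

Monthly rate r = 22.5%/12 = 1.875% = 0.01875.
Level-payment amortization: P = B₀·r / (1 − (1+r)^(−n)) = 550.00·0.01875 / (1 − 1.01875^(−48)).
Denominator 1 − (1+r)^(−48) = 0.590028038.
P = 10.3125 / 0.590028038 ≈ 17.48.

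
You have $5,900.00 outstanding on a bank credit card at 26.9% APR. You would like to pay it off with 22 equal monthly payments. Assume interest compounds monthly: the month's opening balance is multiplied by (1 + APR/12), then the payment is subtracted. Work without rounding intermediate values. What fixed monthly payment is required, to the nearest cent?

Monthly rate r = 26.9%/12 = 2.24167% = 0.0224167.
Level-payment amortization: P = B₀·r / (1 − (1+r)^(−n)) = 5900.00·0.0224167 / (1 − 1.02242^(−22)).
Denominator 1 − (1+r)^(−22) = 0.385975428.
P = 132.258 / 0.385975428 ≈ 342.66.

$342.66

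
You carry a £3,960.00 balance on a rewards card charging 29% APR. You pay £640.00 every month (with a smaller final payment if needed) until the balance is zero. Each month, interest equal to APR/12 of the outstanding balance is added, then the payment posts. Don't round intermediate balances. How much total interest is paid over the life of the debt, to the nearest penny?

£382.27

Monthly rate r = 29%/12 = 2.41667% = 0.0241667.
Payoff takes n = ⌈−ln(1 − rB₀/P)/ln(1+r)⌉ = ⌈6.783⌉ = 7 payments; the last is £502.27.
Total paid = 6·£640.00 + £502.27 = £4,342.27.
Total interest = total paid − principal = £4,342.27 − £3,960.00 = £382.27.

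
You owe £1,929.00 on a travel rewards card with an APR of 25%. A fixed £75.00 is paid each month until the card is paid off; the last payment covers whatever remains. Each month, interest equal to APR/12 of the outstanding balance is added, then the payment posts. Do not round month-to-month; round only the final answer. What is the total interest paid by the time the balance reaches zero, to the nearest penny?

Monthly rate r = 25%/12 = 2.08333% = 0.0208333.
Payoff takes n = ⌈−ln(1 − rB₀/P)/ln(1+r)⌉ = ⌈37.223⌉ = 38 payments; the last is £16.86.
Total paid = 37·£75.00 + £16.86 = £2,791.86.
Total interest = total paid − principal = £2,791.86 − £1,929.00 = £862.86.

£862.86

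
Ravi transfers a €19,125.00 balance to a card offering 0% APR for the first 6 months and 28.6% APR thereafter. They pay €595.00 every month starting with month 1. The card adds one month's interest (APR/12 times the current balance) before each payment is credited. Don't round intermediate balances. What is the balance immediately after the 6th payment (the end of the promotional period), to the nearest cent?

€15,555.00

Promo months 1–6 at r₀ = 0%/12 = 0; months 7+ at r₁ = 28.6%/12 = 0.0238333.
After month 6 (no interest yet): B = €19,125.00 − 6·€595.00 = €15,555.00.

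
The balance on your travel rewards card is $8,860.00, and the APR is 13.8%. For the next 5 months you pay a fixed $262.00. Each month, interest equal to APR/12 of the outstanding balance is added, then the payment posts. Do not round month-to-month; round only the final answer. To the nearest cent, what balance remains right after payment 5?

$8,040.82

Monthly rate r = 13.8%/12 = 1.15% = 0.0115.
Each month: B ← B·(1+r) − $262.00.
Month 1: interest $101.89; balance after payment $8,699.89.
Month 2: interest $100.05; balance after payment $8,537.94.
Month 3: interest $98.19; balance after payment $8,374.13.
Month 4: interest $96.30; balance after payment $8,208.43.
Month 5: interest $94.40; balance after payment $8,040.82.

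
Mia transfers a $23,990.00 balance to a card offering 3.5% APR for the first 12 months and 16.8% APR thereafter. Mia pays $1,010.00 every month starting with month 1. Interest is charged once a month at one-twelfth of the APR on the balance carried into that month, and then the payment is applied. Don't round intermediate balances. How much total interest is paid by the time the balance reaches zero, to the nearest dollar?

$1,987

Promo months 1–12 at r₀ = 3.5%/12 = 0.00291667; months 13+ at r₁ = 16.8%/12 = 0.014.
After month 12: iterate B ← B·(1+r₀) − $1,010.00 for 12 months → $12,526.92.
Then at r₁ with $1,010.00/mo: n₂ = −ln(1 − r₁·B/P)/ln(1+r₁) ≈ 13.72 → 14 more payments.
Total paid = 25·$1,010.00 + $726.99 = $25,976.99; interest = $25,976.99 − $23,990.00 = $1,986.99.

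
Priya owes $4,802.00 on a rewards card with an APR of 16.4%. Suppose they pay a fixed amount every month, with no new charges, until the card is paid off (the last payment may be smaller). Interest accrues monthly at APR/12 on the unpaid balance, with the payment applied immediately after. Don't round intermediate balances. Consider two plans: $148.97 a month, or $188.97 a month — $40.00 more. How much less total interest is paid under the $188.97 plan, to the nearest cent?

Monthly rate r = 16.4%/12 = 1.36667% = 0.0136667.
At $148.97/mo: n = ⌈−ln(1 − rB₀/P)/ln(1+r)⌉ = 43 payments (last $117.28); total interest = total paid − $4,802.00 = $1,572.02.
At $188.97/mo: 32 payments (last $81.39); total interest $1,137.46.
Interest saved = $1,572.02 − $1,137.46 = $434.56.

$434.56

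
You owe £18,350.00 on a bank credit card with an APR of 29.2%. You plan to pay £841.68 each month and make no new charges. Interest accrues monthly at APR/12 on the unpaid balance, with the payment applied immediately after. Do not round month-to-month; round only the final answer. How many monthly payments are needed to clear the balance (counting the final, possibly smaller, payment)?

Monthly rate r = 29.2%/12 = 2.43333% = 0.0243333.
Recurrence: B ← B·(1+r) − £841.68.
Month 1: interest £446.52; balance after payment £17,954.84.
Month 2: interest £436.90; balance after payment £17,550.06.
Closed form: n = −ln(1 − rB₀/P)/ln(1+r) = −ln(0.46949)/ln(1.02433) ≈ 31.449, so the balance reaches zero during payment 32.

32 payments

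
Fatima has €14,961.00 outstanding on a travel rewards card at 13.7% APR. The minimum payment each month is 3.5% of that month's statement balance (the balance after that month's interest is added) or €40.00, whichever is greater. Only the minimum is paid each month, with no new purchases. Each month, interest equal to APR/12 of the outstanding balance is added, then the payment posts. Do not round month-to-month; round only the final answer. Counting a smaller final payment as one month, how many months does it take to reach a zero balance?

141 months

Monthly rate r = 13.7%/12 = 1.14167% = 0.0114167.
While 3.5% of the post-interest balance exceeds €40.00, each month B ← (B·(1+r))·(1 − 0.035), i.e. B shrinks by the factor (1+r)·0.965 = 0.97602.
This holds for months 1–107. Entering month 108 the balance is €1,114.05; 3.5% of the post-interest balance is now below €40.00, so the flat €40.00 minimum applies from here.
From month 108 a fixed €40.00 at rate r clears €1,114.05 in 34 more payments. Total: 107 + 34 = 141 months.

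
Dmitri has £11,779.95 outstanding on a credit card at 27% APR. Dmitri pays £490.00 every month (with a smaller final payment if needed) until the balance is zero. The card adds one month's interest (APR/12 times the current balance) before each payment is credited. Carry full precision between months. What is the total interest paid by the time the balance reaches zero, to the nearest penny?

£5,364.62

Monthly rate r = 27%/12 = 2.25% = 0.0225.
Payoff takes n = ⌈−ln(1 − rB₀/P)/ln(1+r)⌉ = ⌈34.989⌉ = 35 payments; the last is £484.57.
Total paid = 34·£490.00 + £484.57 = £17,144.57.
Total interest = total paid − principal = £17,144.57 − £11,779.95 = £5,364.62.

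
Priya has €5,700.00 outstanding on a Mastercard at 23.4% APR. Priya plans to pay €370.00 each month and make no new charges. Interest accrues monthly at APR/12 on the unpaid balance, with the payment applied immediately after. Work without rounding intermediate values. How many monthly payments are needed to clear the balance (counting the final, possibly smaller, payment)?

19 payments

Monthly rate r = 23.4%/12 = 1.95% = 0.0195.
Recurrence: B ← B·(1+r) − €370.00.
Month 1: interest €111.15; balance after payment €5,441.15.
Month 2: interest €106.10; balance after payment €5,177.25.
Closed form: n = −ln(1 − rB₀/P)/ln(1+r) = −ln(0.69959)/ln(1.0195) ≈ 18.499, so the balance reaches zero during payment 19.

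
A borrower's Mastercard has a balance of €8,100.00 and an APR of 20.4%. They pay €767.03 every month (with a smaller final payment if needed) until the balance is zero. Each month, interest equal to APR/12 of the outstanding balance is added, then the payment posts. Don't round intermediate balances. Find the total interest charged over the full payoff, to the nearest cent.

€904.71

Monthly rate r = 20.4%/12 = 1.7% = 0.017.
Payoff takes n = ⌈−ln(1 − rB₀/P)/ln(1+r)⌉ = ⌈11.738⌉ = 12 payments; the last is €567.38.
Total paid = 11·€767.03 + €567.38 = €9,004.71.
Total interest = total paid − principal = €9,004.71 − €8,100.00 = €904.71.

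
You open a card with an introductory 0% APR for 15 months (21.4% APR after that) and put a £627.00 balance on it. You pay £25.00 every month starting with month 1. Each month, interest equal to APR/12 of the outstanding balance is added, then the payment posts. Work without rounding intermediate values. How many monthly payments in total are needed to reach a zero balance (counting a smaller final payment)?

Promo months 1–15 at r₀ = 0%/12 = 0; months 16+ at r₁ = 21.4%/12 = 0.0178333.
After month 15 (no interest yet): B = £627.00 − 15·£25.00 = £252.00.
Then at r₁ with £25.00/mo: n₂ = −ln(1 − r₁·B/P)/ln(1+r₁) ≈ 11.21 → 12 more payments.

27 months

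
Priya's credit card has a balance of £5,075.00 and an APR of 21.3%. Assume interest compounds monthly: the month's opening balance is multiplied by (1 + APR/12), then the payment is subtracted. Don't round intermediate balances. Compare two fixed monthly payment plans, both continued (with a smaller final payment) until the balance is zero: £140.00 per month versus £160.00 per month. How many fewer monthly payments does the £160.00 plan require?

11 fewer payments

Monthly rate r = 21.3%/12 = 1.775% = 0.01775.
At £140.00/mo: n = ⌈−ln(1 − rB₀/P)/ln(1+r)⌉ = 59 payments (last £86.04); total interest = total paid − £5,075.00 = £3,131.04.
At £160.00/mo: 48 payments (last £8.32); total interest £2,453.32.
Payments saved = 59 − 48 = 11.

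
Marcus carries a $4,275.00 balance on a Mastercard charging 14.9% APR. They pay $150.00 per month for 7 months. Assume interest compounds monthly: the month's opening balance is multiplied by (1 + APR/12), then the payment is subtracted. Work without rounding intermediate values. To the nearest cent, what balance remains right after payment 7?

Monthly rate r = 14.9%/12 = 1.24167% = 0.0124167.
Each month: B ← B·(1+r) − $150.00.
Month 1: interest $53.08; balance after payment $4,178.08.
Month 2: interest $51.88; balance after payment $4,079.96.
Month 3: interest $50.66; balance after payment $3,980.62.
Month 4: interest $49.43; balance after payment $3,880.04.
Month 5: interest $48.18; balance after payment $3,778.22.
Month 6: interest $46.91; balance after payment $3,675.13.
Month 7: interest $45.63; balance after payment $3,570.77.

$3,570.77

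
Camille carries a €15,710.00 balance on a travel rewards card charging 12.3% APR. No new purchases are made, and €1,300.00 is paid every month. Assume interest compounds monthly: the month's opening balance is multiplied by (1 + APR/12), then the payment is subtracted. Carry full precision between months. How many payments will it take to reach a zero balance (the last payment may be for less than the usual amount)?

13 payments

Monthly rate r = 12.3%/12 = 1.025% = 0.01025.
Recurrence: B ← B·(1+r) − €1,300.00.
Month 1: interest €161.03; balance after payment €14,571.03.
Month 2: interest €149.35; balance after payment €13,420.38.
Closed form: n = −ln(1 − rB₀/P)/ln(1+r) = −ln(0.87613)/ln(1.01025) ≈ 12.967, so the balance reaches zero during payment 13.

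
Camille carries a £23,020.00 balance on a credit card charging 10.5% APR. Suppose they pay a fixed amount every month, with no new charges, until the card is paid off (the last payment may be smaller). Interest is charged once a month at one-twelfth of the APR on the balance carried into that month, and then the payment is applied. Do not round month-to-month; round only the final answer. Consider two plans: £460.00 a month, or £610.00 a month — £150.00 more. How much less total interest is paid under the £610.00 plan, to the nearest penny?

£2,353.39

Monthly rate r = 10.5%/12 = 0.875% = 0.00875.
At £460.00/mo: n = ⌈−ln(1 − rB₀/P)/ln(1+r)⌉ = 67 payments (last £55.79); total interest = total paid − £23,020.00 = £7,395.79.
At £610.00/mo: 47 payments (last £2.40); total interest £5,042.40.
Interest saved = £7,395.79 − £5,042.40 = £2,353.39.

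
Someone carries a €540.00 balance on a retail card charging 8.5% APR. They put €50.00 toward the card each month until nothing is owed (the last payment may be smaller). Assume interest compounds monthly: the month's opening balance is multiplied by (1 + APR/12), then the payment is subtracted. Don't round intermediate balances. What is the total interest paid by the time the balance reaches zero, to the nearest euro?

€24

Monthly rate r = 8.5%/12 = 0.708333% = 0.00708333.
Payoff takes n = ⌈−ln(1 − rB₀/P)/ln(1+r)⌉ = ⌈11.275⌉ = 12 payments; the last is €13.80.
Total paid = 11·€50.00 + €13.80 = €563.80.
Total interest = total paid − principal = €563.80 − €540.00 = €23.80.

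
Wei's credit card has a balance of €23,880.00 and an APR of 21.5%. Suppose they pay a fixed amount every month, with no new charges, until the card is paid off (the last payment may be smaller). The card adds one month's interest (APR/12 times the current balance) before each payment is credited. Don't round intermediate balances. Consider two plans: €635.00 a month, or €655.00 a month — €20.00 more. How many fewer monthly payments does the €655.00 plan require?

4 fewer payments

Monthly rate r = 21.5%/12 = 1.79167% = 0.0179167.
At €635.00/mo: n = ⌈−ln(1 − rB₀/P)/ln(1+r)⌉ = 64 payments (last €51.35); total interest = total paid − €23,880.00 = €16,176.35.
At €655.00/mo: 60 payments (last €418.12); total interest €15,183.12.
Payments saved = 64 − 60 = 4.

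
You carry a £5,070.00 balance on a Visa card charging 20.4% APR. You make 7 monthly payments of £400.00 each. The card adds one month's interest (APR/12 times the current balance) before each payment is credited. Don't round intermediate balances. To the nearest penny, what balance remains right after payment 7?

£2,758.07

Monthly rate r = 20.4%/12 = 1.7% = 0.017.
Each month: B ← B·(1+r) − £400.00.
Month 1: interest £86.19; balance after payment £4,756.19.
Month 2: interest £80.86; balance after payment £4,437.05.
Month 3: interest £75.43; balance after payment £4,112.47.
Month 4: interest £69.91; balance after payment £3,782.39.
Month 5: interest £64.30; balance after payment £3,446.69.
Month 6: interest £58.59; balance after payment £3,105.28.
Month 7: interest £52.79; balance after payment £2,758.07.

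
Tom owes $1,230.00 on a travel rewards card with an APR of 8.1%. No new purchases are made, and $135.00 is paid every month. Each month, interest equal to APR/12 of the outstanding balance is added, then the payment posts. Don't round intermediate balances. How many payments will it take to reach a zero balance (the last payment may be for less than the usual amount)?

10 payments

Monthly rate r = 8.1%/12 = 0.675% = 0.00675.
Recurrence: B ← B·(1+r) − $135.00.
Month 1: interest $8.30; balance after payment $1,103.30.
Month 2: interest $7.45; balance after payment $975.75.
Closed form: n = −ln(1 − rB₀/P)/ln(1+r) = −ln(0.9385)/ln(1.00675) ≈ 9.435, so the balance reaches zero during payment 10.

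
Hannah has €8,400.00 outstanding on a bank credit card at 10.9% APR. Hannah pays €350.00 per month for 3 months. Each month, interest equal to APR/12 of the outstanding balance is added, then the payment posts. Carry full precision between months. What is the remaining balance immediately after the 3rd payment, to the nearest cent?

€7,571.42

Monthly rate r = 10.9%/12 = 0.908333% = 0.00908333.
Each month: B ← B·(1+r) − €350.00.
Month 1: interest €76.30; balance after payment €8,126.30.
Month 2: interest €73.81; balance after payment €7,850.11.
Month 3: interest €71.31; balance after payment €7,571.42.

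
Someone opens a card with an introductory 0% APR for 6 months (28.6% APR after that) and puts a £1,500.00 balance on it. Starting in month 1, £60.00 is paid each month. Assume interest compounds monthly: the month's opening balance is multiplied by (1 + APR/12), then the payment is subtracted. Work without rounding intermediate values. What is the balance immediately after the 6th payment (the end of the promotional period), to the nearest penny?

£1,140.00

Promo months 1–6 at r₀ = 0%/12 = 0; months 7+ at r₁ = 28.6%/12 = 0.0238333.
After month 6 (no interest yet): B = £1,500.00 − 6·£60.00 = £1,140.00.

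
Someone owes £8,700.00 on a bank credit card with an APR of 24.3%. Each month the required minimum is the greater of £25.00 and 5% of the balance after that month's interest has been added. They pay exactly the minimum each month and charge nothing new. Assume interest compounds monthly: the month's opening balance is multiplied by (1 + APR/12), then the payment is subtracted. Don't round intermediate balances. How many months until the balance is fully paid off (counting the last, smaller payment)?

Monthly rate r = 24.3%/12 = 2.025% = 0.02025.
While 5% of the post-interest balance exceeds £25.00, each month B ← (B·(1+r))·(1 − 0.05), i.e. B shrinks by the factor (1+r)·0.95 = 0.96924.
This holds for months 1–93. Entering month 94 the balance is £475.91; 5% of the post-interest balance is now below £25.00, so the flat £25.00 minimum applies from here.
From month 94 a fixed £25.00 at rate r clears £475.91 in 25 more payments. Total: 93 + 25 = 118 months.

118 months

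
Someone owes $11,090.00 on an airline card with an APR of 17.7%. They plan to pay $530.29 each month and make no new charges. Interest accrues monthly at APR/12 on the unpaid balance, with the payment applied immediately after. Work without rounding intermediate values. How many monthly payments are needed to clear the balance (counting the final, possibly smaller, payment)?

Monthly rate r = 17.7%/12 = 1.475% = 0.01475.
Recurrence: B ← B·(1+r) − $530.29.
Month 1: interest $163.58; balance after payment $10,723.29.
Month 2: interest $158.17; balance after payment $10,351.17.
Closed form: n = −ln(1 − rB₀/P)/ln(1+r) = −ln(0.69153)/ln(1.01475) ≈ 25.190, so the balance reaches zero during payment 26.

26 payments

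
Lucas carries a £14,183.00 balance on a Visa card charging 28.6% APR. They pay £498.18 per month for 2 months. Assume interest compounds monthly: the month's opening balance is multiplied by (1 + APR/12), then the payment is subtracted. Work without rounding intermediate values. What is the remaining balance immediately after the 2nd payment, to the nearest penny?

Monthly rate r = 28.6%/12 = 2.38333% = 0.0238333.
Each month: B ← B·(1+r) − £498.18.
Month 1: interest £338.03; balance after payment £14,022.85.
Month 2: interest £334.21; balance after payment £13,858.88.

£13,858.88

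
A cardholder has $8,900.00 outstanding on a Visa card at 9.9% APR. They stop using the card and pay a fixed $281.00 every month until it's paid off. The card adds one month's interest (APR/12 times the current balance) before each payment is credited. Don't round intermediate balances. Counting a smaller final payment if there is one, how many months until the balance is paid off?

37 months

Monthly rate r = 9.9%/12 = 0.825% = 0.00825.
Recurrence: B ← B·(1+r) − $281.00.
Month 1: interest $73.42; balance after payment $8,692.42.
Month 2: interest $71.71; balance after payment $8,483.14.
Closed form: n = −ln(1 − rB₀/P)/ln(1+r) = −ln(0.7387)/ln(1.00825) ≈ 36.862, so the balance reaches zero during payment 37.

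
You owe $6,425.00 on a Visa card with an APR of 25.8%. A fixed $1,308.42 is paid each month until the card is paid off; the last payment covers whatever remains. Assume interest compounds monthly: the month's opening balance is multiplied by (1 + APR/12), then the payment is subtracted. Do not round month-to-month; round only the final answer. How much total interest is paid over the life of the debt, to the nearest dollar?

$440

Monthly rate r = 25.8%/12 = 2.15% = 0.0215.
Payoff takes n = ⌈−ln(1 − rB₀/P)/ln(1+r)⌉ = ⌈5.245⌉ = 6 payments; the last is $323.31.
Total paid = 5·$1,308.42 + $323.31 = $6,865.41.
Total interest = total paid − principal = $6,865.41 − $6,425.00 = $440.41.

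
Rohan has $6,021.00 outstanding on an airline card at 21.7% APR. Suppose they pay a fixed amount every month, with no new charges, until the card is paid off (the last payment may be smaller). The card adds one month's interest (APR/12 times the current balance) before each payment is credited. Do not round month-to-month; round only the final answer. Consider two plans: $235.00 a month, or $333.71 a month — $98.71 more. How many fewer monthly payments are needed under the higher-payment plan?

Monthly rate r = 21.7%/12 = 1.80833% = 0.0180833.
At $235.00/mo: n = ⌈−ln(1 − rB₀/P)/ln(1+r)⌉ = 35 payments (last $171.00); total interest = total paid − $6,021.00 = $2,140.00.
At $333.71/mo: 23 payments (last $12.16); total interest $1,332.78.
Payments saved = 35 − 23 = 12.

12 fewer payments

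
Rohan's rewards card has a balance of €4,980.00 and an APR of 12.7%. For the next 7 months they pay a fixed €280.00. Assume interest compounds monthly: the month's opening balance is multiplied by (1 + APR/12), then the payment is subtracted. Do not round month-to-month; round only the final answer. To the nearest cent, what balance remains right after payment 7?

Monthly rate r = 12.7%/12 = 1.05833% = 0.0105833.
Each month: B ← B·(1+r) − €280.00.
Month 1: interest €52.70; balance after payment €4,752.70.
Month 2: interest €50.30; balance after payment €4,523.00.
Month 3: interest €47.87; balance after payment €4,290.87.
Month 4: interest €45.41; balance after payment €4,056.28.
Month 5: interest €42.93; balance after payment €3,819.21.
Month 6: interest €40.42; balance after payment €3,579.63.
Month 7: interest €37.88; balance after payment €3,337.52.

€3,337.52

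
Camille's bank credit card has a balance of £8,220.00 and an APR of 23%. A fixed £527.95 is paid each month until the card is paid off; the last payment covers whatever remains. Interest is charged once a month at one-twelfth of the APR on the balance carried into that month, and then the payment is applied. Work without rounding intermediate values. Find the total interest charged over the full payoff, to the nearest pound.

£1,637

Monthly rate r = 23%/12 = 1.91667% = 0.0191667.
Payoff takes n = ⌈−ln(1 − rB₀/P)/ln(1+r)⌉ = ⌈18.668⌉ = 19 payments; the last is £353.79.
Total paid = 18·£527.95 + £353.79 = £9,856.89.
Total interest = total paid − principal = £9,856.89 − £8,220.00 = £1,636.89.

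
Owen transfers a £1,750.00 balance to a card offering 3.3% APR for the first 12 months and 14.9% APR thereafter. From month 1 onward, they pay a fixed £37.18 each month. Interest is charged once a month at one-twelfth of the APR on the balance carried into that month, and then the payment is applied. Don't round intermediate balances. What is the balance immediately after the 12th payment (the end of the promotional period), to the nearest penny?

Promo months 1–12 at r₀ = 3.3%/12 = 0.00275; months 13+ at r₁ = 14.9%/12 = 0.0124167.
After month 12: iterate B ← B·(1+r₀) − £37.18 for 12 months → £1,355.66.

£1,355.66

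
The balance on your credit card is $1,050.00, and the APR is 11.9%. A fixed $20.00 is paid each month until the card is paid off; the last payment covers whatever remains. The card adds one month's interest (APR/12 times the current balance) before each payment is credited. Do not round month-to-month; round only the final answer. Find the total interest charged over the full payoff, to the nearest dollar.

$440

Monthly rate r = 11.9%/12 = 0.991667% = 0.00991667.
Payoff takes n = ⌈−ln(1 − rB₀/P)/ln(1+r)⌉ = ⌈74.512⌉ = 75 payments; the last is $10.27.
Total paid = 74·$20.00 + $10.27 = $1,490.27.
Total interest = total paid − principal = $1,490.27 − $1,050.00 = $440.27.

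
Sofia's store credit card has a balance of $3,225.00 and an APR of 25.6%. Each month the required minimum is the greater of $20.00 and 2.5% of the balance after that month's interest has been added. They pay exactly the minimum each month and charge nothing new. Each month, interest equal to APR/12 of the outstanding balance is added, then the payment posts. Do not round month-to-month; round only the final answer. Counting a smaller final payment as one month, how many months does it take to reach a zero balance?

422 months

Monthly rate r = 25.6%/12 = 2.13333% = 0.0213333.
While 2.5% of the post-interest balance exceeds $20.00, each month B ← (B·(1+r))·(1 − 0.025), i.e. B shrinks by the factor (1+r)·0.975 = 0.9958.
This holds for months 1–337. Entering month 338 the balance is $780.79; 2.5% of the post-interest balance is now below $20.00, so the flat $20.00 minimum applies from here.
From month 338 a fixed $20.00 at rate r clears $780.79 in 85 more payments. Total: 337 + 85 = 422 months.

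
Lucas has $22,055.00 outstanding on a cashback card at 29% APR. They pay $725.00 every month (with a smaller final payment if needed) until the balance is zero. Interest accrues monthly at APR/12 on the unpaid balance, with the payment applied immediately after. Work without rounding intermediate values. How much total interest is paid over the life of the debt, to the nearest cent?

$18,286.35

Monthly rate r = 29%/12 = 2.41667% = 0.0241667.
Payoff takes n = ⌈−ln(1 − rB₀/P)/ln(1+r)⌉ = ⌈55.640⌉ = 56 payments; the last is $466.35.
Total paid = 55·$725.00 + $466.35 = $40,341.35.
Total interest = total paid − principal = $40,341.35 − $22,055.00 = $18,286.35.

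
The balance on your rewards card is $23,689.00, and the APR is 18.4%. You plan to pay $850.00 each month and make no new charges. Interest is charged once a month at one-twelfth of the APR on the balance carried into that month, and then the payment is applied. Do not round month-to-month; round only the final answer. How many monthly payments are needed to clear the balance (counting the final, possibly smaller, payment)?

37 payments

Monthly rate r = 18.4%/12 = 1.53333% = 0.0153333.
Recurrence: B ← B·(1+r) − $850.00.
Month 1: interest $363.23; balance after payment $23,202.23.
Month 2: interest $355.77; balance after payment $22,708.00.
Closed form: n = −ln(1 − rB₀/P)/ln(1+r) = −ln(0.57267)/ln(1.01533) ≈ 36.633, so the balance reaches zero during payment 37.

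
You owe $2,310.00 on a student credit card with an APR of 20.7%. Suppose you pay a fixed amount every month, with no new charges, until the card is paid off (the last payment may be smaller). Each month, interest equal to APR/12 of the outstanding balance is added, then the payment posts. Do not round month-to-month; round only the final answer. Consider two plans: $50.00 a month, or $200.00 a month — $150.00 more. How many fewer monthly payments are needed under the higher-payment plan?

81 fewer payments

Monthly rate r = 20.7%/12 = 1.725% = 0.01725.
At $50.00/mo: n = ⌈−ln(1 − rB₀/P)/ln(1+r)⌉ = 94 payments (last $10.99); total interest = total paid − $2,310.00 = $2,350.99.
At $200.00/mo: 13 payments (last $198.30); total interest $288.30.
Payments saved = 94 − 13 = 81.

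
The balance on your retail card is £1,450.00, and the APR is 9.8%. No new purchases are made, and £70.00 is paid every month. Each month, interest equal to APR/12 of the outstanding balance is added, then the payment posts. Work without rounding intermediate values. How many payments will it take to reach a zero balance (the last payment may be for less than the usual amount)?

23 payments

Monthly rate r = 9.8%/12 = 0.816667% = 0.00816667.
Recurrence: B ← B·(1+r) − £70.00.
Month 1: interest £11.84; balance after payment £1,391.84.
Month 2: interest £11.37; balance after payment £1,333.21.
Closed form: n = −ln(1 − rB₀/P)/ln(1+r) = −ln(0.83083)/ln(1.00817) ≈ 22.786, so the balance reaches zero during payment 23.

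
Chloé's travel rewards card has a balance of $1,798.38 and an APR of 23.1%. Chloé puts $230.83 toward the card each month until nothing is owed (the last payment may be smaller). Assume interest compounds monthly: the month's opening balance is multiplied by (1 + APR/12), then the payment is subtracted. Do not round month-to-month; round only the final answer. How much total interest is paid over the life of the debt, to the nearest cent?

Monthly rate r = 23.1%/12 = 1.925% = 0.01925.
Payoff takes n = ⌈−ln(1 − rB₀/P)/ln(1+r)⌉ = ⌈8.522⌉ = 9 payments; the last is $121.05.
Total paid = 8·$230.83 + $121.05 = $1,967.69.
Total interest = total paid − principal = $1,967.69 − $1,798.38 = $169.31.

$169.31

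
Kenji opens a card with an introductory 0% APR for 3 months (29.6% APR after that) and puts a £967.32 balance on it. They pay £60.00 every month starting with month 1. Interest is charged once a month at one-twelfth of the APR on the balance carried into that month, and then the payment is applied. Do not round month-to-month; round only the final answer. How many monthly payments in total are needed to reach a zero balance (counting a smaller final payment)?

20 payments

Promo months 1–3 at r₀ = 0%/12 = 0; months 4+ at r₁ = 29.6%/12 = 0.0246667.
After month 3 (no interest yet): B = £967.32 − 3·£60.00 = £787.32.
Then at r₁ with £60.00/mo: n₂ = −ln(1 − r₁·B/P)/ln(1+r₁) ≈ 16.05 → 17 more payments.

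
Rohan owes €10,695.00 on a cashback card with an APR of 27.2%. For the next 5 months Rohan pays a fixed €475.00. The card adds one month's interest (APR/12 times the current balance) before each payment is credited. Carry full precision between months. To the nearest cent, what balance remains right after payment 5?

Monthly rate r = 27.2%/12 = 2.26667% = 0.0226667.
Each month: B ← B·(1+r) − €475.00.
Month 1: interest €242.42; balance after payment €10,462.42.
Month 2: interest €237.15; balance after payment €10,224.57.
Month 3: interest €231.76; balance after payment €9,981.33.
Month 4: interest €226.24; balance after payment €9,732.57.
Month 5: interest €220.60; balance after payment €9,478.17.

€9,478.17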